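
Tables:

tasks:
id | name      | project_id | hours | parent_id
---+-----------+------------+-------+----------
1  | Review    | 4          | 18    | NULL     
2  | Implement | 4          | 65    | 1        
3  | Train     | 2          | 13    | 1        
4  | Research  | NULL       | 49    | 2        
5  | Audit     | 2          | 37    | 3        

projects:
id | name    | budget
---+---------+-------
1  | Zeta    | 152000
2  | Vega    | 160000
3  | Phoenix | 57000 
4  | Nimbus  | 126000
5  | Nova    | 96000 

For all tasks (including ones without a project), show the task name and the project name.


LEFT JOIN keeps every row from tasks (the left table); where project_id has no match in projects, the project columns become NULL. Walk through each task:
  - task 1 (Review): project_id=4 -> matches Nimbus
  - task 2 (Implement): project_id=4 -> matches Nimbus
  - task 3 (Train): project_id=2 -> matches Vega
  - task 4 (Research): project_id=NULL, no match -> kept with NULL
  - task 5 (Audit): project_id=2 -> matches Vega
All 5 rows appear; 1 has NULL project.

SQL:
SELECT a.name, b.name AS project
FROM tasks a
LEFT JOIN projects b ON a.project_id = b.id

Result:
name      | project
----------+--------
Review    | Nimbus 
Implement | Nimbus 
Train     | Vega   
Research  | NULL   
Audit     | Vega   


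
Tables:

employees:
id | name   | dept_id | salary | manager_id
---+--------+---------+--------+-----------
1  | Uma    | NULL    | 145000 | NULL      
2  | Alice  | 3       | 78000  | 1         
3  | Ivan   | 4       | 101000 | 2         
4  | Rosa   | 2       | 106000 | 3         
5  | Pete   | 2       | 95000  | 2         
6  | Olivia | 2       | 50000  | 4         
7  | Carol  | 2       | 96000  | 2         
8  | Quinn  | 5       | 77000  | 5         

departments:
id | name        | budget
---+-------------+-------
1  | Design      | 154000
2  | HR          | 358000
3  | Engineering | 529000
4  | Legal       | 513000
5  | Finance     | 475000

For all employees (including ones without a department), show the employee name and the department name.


LEFT JOIN keeps every row from employees (the left table); where dept_id has no match in departments, the department columns become NULL. Walk through each employee:
  - employee 1 (Uma): dept_id=NULL, no match -> kept with NULL
  - employee 2 (Alice): dept_id=3 -> matches Engineering
  - employee 3 (Ivan): dept_id=4 -> matches Legal
  - employee 4 (Rosa): dept_id=2 -> matches HR
  - employee 5 (Pete): dept_id=2 -> matches HR
  - employee 6 (Olivia): dept_id=2 -> matches HR
  - employee 7 (Carol): dept_id=2 -> matches HR
  - employee 8 (Quinn): dept_id=5 -> matches Finance
All 8 rows appear; 1 has NULL department.

SQL:
SELECT a.name, b.name AS department
FROM employees a
LEFT JOIN departments b ON a.dept_id = b.id

Result:
name   | department 
-------+------------
Uma    | NULL       
Alice  | Engineering
Ivan   | Legal      
Rosa   | HR         
Pete   | HR         
Olivia | HR         
Carol  | HR         
Quinn  | Finance    


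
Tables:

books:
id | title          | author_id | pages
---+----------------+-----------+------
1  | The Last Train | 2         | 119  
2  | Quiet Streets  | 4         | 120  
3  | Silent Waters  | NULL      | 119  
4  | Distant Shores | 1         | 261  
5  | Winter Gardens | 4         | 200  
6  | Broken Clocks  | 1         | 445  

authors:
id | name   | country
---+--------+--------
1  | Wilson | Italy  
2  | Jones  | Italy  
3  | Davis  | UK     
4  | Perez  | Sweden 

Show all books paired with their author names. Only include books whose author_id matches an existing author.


INNER JOIN keeps only books rows whose author_id matches an id in authors. Walk through each book:
  - book 1 (The Last Train): author_id=2 -> matches Jones
  - book 2 (Quiet Streets): author_id=4 -> matches Perez
  - book 3 (Silent Waters): author_id=NULL, no match -> dropped
  - book 4 (Distant Shores): author_id=1 -> matches Wilson
  - book 5 (Winter Gardens): author_id=4 -> matches Perez
  - book 6 (Broken Clocks): author_id=1 -> matches Wilson
So 1 of 6 rows is dropped.

SQL:
SELECT a.title, b.name AS author
FROM books a
INNER JOIN authors b ON a.author_id = b.id

Result:
title          | author
---------------+-------
The Last Train | Jones 
Quiet Streets  | Perez 
Distant Shores | Wilson
Winter Gardens | Perez 
Broken Clocks  | Wilson


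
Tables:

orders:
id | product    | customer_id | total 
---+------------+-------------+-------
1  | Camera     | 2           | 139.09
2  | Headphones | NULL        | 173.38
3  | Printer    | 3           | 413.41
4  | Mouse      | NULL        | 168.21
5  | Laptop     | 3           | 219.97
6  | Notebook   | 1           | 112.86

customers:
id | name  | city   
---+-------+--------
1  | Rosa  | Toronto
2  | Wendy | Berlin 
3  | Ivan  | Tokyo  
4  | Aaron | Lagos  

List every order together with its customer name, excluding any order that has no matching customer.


INNER JOIN keeps only orders rows whose customer_id matches an id in customers. Walk through each order:
  - order 1 (Camera): customer_id=2 -> matches Wendy
  - order 2 (Headphones): customer_id=NULL, no match -> dropped
  - order 3 (Printer): customer_id=3 -> matches Ivan
  - order 4 (Mouse): customer_id=NULL, no match -> dropped
  - order 5 (Laptop): customer_id=3 -> matches Ivan
  - order 6 (Notebook): customer_id=1 -> matches Rosa
So 2 of 6 rows are dropped.

SQL:
SELECT a.product, b.name AS customer
FROM orders a
INNER JOIN customers b ON a.customer_id = b.id

Result:
product  | customer
---------+---------
Camera   | Wendy   
Printer  | Ivan    
Laptop   | Ivan    
Notebook | Rosa    


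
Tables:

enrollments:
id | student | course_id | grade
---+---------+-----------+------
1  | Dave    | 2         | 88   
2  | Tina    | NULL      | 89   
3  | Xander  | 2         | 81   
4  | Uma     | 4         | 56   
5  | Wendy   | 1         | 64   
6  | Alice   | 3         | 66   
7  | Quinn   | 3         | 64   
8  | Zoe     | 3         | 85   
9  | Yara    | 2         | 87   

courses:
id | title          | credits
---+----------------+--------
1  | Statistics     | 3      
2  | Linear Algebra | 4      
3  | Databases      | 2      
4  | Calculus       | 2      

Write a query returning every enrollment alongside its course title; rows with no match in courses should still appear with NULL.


LEFT JOIN keeps every row from enrollments (the left table); where course_id has no match in courses, the course columns become NULL. Walk through each enrollment:
  - enrollment 1 (Dave): course_id=2 -> matches Linear Algebra
  - enrollment 2 (Tina): course_id=NULL, no match -> kept with NULL
  - enrollment 3 (Xander): course_id=2 -> matches Linear Algebra
  - enrollment 4 (Uma): course_id=4 -> matches Calculus
  - enrollment 5 (Wendy): course_id=1 -> matches Statistics
  - enrollment 6 (Alice): course_id=3 -> matches Databases
  - enrollment 7 (Quinn): course_id=3 -> matches Databases
  - enrollment 8 (Zoe): course_id=3 -> matches Databases
  - enrollment 9 (Yara): course_id=2 -> matches Linear Algebra
All 9 rows appear; 1 has NULL course.

SQL:
SELECT a.student, b.title AS course
FROM enrollments a
LEFT JOIN courses b ON a.course_id = b.id

Result:
student | course        
--------+---------------
Dave    | Linear Algebra
Tina    | NULL          
Xander  | Linear Algebra
Uma     | Calculus      
Wendy   | Statistics    
Alice   | Databases     
Quinn   | Databases     
Zoe     | Databases     
Yara    | Linear Algebra


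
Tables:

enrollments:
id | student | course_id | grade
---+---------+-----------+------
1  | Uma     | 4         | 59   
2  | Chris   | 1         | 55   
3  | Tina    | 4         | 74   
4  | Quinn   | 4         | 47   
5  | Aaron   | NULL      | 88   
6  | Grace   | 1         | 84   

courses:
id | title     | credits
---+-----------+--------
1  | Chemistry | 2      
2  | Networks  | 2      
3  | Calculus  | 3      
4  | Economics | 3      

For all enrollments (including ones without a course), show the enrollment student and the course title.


LEFT JOIN keeps every row from enrollments (the left table); where course_id has no match in courses, the course columns become NULL. Walk through each enrollment:
  - enrollment 1 (Uma): course_id=4 -> matches Economics
  - enrollment 2 (Chris): course_id=1 -> matches Chemistry
  - enrollment 3 (Tina): course_id=4 -> matches Economics
  - enrollment 4 (Quinn): course_id=4 -> matches Economics
  - enrollment 5 (Aaron): course_id=NULL, no match -> kept with NULL
  - enrollment 6 (Grace): course_id=1 -> matches Chemistry
All 6 rows appear; 1 has NULL course.

SQL:
SELECT a.student, b.title AS course
FROM enrollments a
LEFT JOIN courses b ON a.course_id = b.id

Result:
student | course   
--------+----------
Uma     | Economics
Chris   | Chemistry
Tina    | Economics
Quinn   | Economics
Aaron   | NULL     
Grace   | Chemistry


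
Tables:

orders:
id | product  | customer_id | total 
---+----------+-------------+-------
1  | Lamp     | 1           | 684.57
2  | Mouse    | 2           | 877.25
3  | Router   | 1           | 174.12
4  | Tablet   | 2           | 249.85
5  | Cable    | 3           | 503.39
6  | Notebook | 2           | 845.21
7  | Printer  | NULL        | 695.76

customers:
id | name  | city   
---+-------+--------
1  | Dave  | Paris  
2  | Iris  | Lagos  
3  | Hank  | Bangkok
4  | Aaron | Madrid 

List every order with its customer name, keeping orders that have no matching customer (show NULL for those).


LEFT JOIN keeps every row from orders (the left table); where customer_id has no match in customers, the customer columns become NULL. Walk through each order:
  - order 1 (Lamp): customer_id=1 -> matches Dave
  - order 2 (Mouse): customer_id=2 -> matches Iris
  - order 3 (Router): customer_id=1 -> matches Dave
  - order 4 (Tablet): customer_id=2 -> matches Iris
  - order 5 (Cable): customer_id=3 -> matches Hank
  - order 6 (Notebook): customer_id=2 -> matches Iris
  - order 7 (Printer): customer_id=NULL, no match -> kept with NULL
All 7 rows appear; 1 has NULL customer.

SQL:
SELECT a.product, b.name AS customer
FROM orders a
LEFT JOIN customers b ON a.customer_id = b.id

Result:
product  | customer
---------+---------
Lamp     | Dave    
Mouse    | Iris    
Router   | Dave    
Tablet   | Iris    
Cable    | Hank    
Notebook | Iris    
Printer  | NULL    


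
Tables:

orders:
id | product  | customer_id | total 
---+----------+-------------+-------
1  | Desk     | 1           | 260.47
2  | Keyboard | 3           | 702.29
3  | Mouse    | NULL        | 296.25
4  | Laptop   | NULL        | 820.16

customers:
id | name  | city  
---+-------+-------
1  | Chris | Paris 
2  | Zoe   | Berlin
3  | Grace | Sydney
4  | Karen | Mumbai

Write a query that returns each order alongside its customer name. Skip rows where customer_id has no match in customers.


INNER JOIN keeps only orders rows whose customer_id matches an id in customers. Walk through each order:
  - order 1 (Desk): customer_id=1 -> matches Chris
  - order 2 (Keyboard): customer_id=3 -> matches Grace
  - order 3 (Mouse): customer_id=NULL, no match -> dropped
  - order 4 (Laptop): customer_id=NULL, no match -> dropped
So 2 of 4 rows are dropped.

SQL:
SELECT a.product, b.name AS customer
FROM orders a
INNER JOIN customers b ON a.customer_id = b.id

Result:
product  | customer
---------+---------
Desk     | Chris   
Keyboard | Grace   


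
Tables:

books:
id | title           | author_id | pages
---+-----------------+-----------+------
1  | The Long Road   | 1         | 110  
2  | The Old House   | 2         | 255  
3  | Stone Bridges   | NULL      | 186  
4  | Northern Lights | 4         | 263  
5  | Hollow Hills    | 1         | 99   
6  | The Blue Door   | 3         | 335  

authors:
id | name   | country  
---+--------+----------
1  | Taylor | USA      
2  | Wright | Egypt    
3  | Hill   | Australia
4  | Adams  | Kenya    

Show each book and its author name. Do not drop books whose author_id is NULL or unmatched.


LEFT JOIN keeps every row from books (the left table); where author_id has no match in authors, the author columns become NULL. Walk through each book:
  - book 1 (The Long Road): author_id=1 -> matches Taylor
  - book 2 (The Old House): author_id=2 -> matches Wright
  - book 3 (Stone Bridges): author_id=NULL, no match -> kept with NULL
  - book 4 (Northern Lights): author_id=4 -> matches Adams
  - book 5 (Hollow Hills): author_id=1 -> matches Taylor
  - book 6 (The Blue Door): author_id=3 -> matches Hill
All 6 rows appear; 1 has NULL author.

SQL:
SELECT a.title, b.name AS author
FROM books a
LEFT JOIN authors b ON a.author_id = b.id

Result:
title           | author
----------------+-------
The Long Road   | Taylor
The Old House   | Wright
Stone Bridges   | NULL  
Northern Lights | Adams 
Hollow Hills    | Taylor
The Blue Door   | Hill  


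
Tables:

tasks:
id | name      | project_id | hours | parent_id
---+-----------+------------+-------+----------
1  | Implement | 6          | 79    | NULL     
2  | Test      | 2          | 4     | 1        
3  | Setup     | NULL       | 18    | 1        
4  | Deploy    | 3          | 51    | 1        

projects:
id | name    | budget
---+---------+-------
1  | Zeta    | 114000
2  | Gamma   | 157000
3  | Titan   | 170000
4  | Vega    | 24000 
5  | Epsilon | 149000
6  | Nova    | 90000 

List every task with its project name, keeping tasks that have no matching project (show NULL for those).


LEFT JOIN keeps every row from tasks (the left table); where project_id has no match in projects, the project columns become NULL. Walk through each task:
  - task 1 (Implement): project_id=6 -> matches Nova
  - task 2 (Test): project_id=2 -> matches Gamma
  - task 3 (Setup): project_id=NULL, no match -> kept with NULL
  - task 4 (Deploy): project_id=3 -> matches Titan
All 4 rows appear; 1 has NULL project.

SQL:
SELECT a.name, b.name AS project
FROM tasks a
LEFT JOIN projects b ON a.project_id = b.id

Result:
name      | project
----------+--------
Implement | Nova   
Test      | Gamma  
Setup     | NULL   
Deploy    | Titan  


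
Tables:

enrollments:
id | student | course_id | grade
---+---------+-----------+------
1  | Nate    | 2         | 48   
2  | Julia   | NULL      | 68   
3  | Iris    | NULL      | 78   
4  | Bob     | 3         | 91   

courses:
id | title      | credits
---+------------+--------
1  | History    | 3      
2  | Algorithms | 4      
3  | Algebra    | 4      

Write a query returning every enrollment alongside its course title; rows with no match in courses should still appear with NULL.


LEFT JOIN keeps every row from enrollments (the left table); where course_id has no match in courses, the course columns become NULL. Walk through each enrollment:
  - enrollment 1 (Nate): course_id=2 -> matches Algorithms
  - enrollment 2 (Julia): course_id=NULL, no match -> kept with NULL
  - enrollment 3 (Iris): course_id=NULL, no match -> kept with NULL
  - enrollment 4 (Bob): course_id=3 -> matches Algebra
All 4 rows appear; 2 have NULL course.

SQL:
SELECT a.student, b.title AS course
FROM enrollments a
LEFT JOIN courses b ON a.course_id = b.id

Result:
student | course    
--------+-----------
Nate    | Algorithms
Julia   | NULL      
Iris    | NULL      
Bob     | Algebra   


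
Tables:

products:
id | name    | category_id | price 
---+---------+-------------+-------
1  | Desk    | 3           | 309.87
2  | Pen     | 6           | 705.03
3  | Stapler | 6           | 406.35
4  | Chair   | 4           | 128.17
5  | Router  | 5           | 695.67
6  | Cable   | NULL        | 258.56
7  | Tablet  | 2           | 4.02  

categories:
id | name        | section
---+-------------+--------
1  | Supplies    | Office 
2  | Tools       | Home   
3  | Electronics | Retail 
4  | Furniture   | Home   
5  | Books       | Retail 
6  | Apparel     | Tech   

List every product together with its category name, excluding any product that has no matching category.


INNER JOIN keeps only products rows whose category_id matches an id in categories. Walk through each product:
  - product 1 (Desk): category_id=3 -> matches Electronics
  - product 2 (Pen): category_id=6 -> matches Apparel
  - product 3 (Stapler): category_id=6 -> matches Apparel
  - product 4 (Chair): category_id=4 -> matches Furniture
  - product 5 (Router): category_id=5 -> matches Books
  - product 6 (Cable): category_id=NULL, no match -> dropped
  - product 7 (Tablet): category_id=2 -> matches Tools
So 1 of 7 rows is dropped.

SQL:
SELECT a.name, b.name AS category
FROM products a
INNER JOIN categories b ON a.category_id = b.id

Result:
name    | category   
--------+------------
Desk    | Electronics
Pen     | Apparel    
Stapler | Apparel    
Chair   | Furniture  
Router  | Books      
Tablet  | Tools      


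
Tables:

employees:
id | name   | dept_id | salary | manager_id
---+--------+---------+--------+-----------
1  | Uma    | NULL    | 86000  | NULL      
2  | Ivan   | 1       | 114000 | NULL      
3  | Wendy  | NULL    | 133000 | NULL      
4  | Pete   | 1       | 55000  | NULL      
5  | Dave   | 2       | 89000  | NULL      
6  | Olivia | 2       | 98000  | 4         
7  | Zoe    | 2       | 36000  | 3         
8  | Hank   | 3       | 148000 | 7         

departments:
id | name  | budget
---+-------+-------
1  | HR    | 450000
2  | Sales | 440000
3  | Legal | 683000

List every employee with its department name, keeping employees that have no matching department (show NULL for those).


LEFT JOIN keeps every row from employees (the left table); where dept_id has no match in departments, the department columns become NULL. Walk through each employee:
  - employee 1 (Uma): dept_id=NULL, no match -> kept with NULL
  - employee 2 (Ivan): dept_id=1 -> matches HR
  - employee 3 (Wendy): dept_id=NULL, no match -> kept with NULL
  - employee 4 (Pete): dept_id=1 -> matches HR
  - employee 5 (Dave): dept_id=2 -> matches Sales
  - employee 6 (Olivia): dept_id=2 -> matches Sales
  - employee 7 (Zoe): dept_id=2 -> matches Sales
  - employee 8 (Hank): dept_id=3 -> matches Legal
All 8 rows appear; 2 have NULL department.

SQL:
SELECT a.name, b.name AS department
FROM employees a
LEFT JOIN departments b ON a.dept_id = b.id

Result:
name   | department
-------+-----------
Uma    | NULL      
Ivan   | HR        
Wendy  | NULL      
Pete   | HR        
Dave   | Sales     
Olivia | Sales     
Zoe    | Sales     
Hank   | Legal     


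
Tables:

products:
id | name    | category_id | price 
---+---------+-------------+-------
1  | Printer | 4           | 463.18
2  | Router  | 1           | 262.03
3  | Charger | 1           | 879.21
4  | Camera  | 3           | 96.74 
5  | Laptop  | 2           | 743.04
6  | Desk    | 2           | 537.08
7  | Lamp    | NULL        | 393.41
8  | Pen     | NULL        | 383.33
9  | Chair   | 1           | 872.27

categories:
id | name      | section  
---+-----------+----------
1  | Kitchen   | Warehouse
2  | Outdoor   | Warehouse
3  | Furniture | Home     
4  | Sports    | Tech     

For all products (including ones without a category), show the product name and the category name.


LEFT JOIN keeps every row from products (the left table); where category_id has no match in categories, the category columns become NULL. Walk through each product:
  - product 1 (Printer): category_id=4 -> matches Sports
  - product 2 (Router): category_id=1 -> matches Kitchen
  - product 3 (Charger): category_id=1 -> matches Kitchen
  - product 4 (Camera): category_id=3 -> matches Furniture
  - product 5 (Laptop): category_id=2 -> matches Outdoor
  - product 6 (Desk): category_id=2 -> matches Outdoor
  - product 7 (Lamp): category_id=NULL, no match -> kept with NULL
  - product 8 (Pen): category_id=NULL, no match -> kept with NULL
  - product 9 (Chair): category_id=1 -> matches Kitchen
All 9 rows appear; 2 have NULL category.

SQL:
SELECT a.name, b.name AS category
FROM products a
LEFT JOIN categories b ON a.category_id = b.id

Result:
name    | category 
--------+----------
Printer | Sports   
Router  | Kitchen  
Charger | Kitchen  
Camera  | Furniture
Laptop  | Outdoor  
Desk    | Outdoor  
Lamp    | NULL     
Pen     | NULL     
Chair   | Kitchen  


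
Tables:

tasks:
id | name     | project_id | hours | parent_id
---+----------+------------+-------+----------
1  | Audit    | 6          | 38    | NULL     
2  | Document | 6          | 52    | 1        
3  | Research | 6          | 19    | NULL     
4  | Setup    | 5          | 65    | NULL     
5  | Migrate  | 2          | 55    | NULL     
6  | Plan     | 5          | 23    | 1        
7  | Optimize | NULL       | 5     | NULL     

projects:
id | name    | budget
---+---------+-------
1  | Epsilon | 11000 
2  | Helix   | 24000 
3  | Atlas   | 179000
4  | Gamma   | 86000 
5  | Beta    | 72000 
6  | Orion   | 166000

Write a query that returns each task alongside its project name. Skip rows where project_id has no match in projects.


INNER JOIN keeps only tasks rows whose project_id matches an id in projects. Walk through each task:
  - task 1 (Audit): project_id=6 -> matches Orion
  - task 2 (Document): project_id=6 -> matches Orion
  - task 3 (Research): project_id=6 -> matches Orion
  - task 4 (Setup): project_id=5 -> matches Beta
  - task 5 (Migrate): project_id=2 -> matches Helix
  - task 6 (Plan): project_id=5 -> matches Beta
  - task 7 (Optimize): project_id=NULL, no match -> dropped
So 1 of 7 rows is dropped.

SQL:
SELECT a.name, b.name AS project
FROM tasks a
INNER JOIN projects b ON a.project_id = b.id

Result:
name     | project
---------+--------
Audit    | Orion  
Document | Orion  
Research | Orion  
Setup    | Beta   
Migrate  | Helix  
Plan     | Beta   


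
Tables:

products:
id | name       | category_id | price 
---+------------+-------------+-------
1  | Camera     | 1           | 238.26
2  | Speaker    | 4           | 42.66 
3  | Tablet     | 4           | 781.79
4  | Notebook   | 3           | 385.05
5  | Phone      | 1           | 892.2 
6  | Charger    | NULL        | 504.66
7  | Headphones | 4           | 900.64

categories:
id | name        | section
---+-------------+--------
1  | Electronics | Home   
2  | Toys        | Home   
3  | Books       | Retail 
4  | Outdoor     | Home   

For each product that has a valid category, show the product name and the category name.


INNER JOIN keeps only products rows whose category_id matches an id in categories. Walk through each product:
  - product 1 (Camera): category_id=1 -> matches Electronics
  - product 2 (Speaker): category_id=4 -> matches Outdoor
  - product 3 (Tablet): category_id=4 -> matches Outdoor
  - product 4 (Notebook): category_id=3 -> matches Books
  - product 5 (Phone): category_id=1 -> matches Electronics
  - product 6 (Charger): category_id=NULL, no match -> dropped
  - product 7 (Headphones): category_id=4 -> matches Outdoor
So 1 of 7 rows is dropped.

SQL:
SELECT a.name, b.name AS category
FROM products a
INNER JOIN categories b ON a.category_id = b.id

Result:
name       | category   
-----------+------------
Camera     | Electronics
Speaker    | Outdoor    
Tablet     | Outdoor    
Notebook   | Books      
Phone      | Electronics
Headphones | Outdoor    


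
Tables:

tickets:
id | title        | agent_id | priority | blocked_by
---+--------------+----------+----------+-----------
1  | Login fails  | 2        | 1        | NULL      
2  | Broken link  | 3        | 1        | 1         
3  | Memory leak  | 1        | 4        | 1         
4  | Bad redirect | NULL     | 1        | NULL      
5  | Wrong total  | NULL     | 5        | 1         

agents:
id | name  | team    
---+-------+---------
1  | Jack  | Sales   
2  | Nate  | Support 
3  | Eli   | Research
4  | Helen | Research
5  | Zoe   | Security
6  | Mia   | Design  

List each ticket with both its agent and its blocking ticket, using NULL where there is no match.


Two LEFT JOINs from the same base table tickets: one to agents via agent_id, one to tickets itself via blocked_by. Both are LEFT so every ticket is preserved.
Match against agents:
  - ticket 1 (Login fails): agent_id=2 -> matches Nate
  - ticket 2 (Broken link): agent_id=3 -> matches Eli
  - ticket 3 (Memory leak): agent_id=1 -> matches Jack
  - ticket 4 (Bad redirect): agent_id=NULL, no match -> kept with NULL
  - ticket 5 (Wrong total): agent_id=NULL, no match -> kept with NULL
Match against tickets (self):
  - ticket 1 (Login fails): blocked_by=NULL -> NULL
  - ticket 2 (Broken link): blocked_by=1 -> Login fails
  - ticket 3 (Memory leak): blocked_by=1 -> Login fails
  - ticket 4 (Bad redirect): blocked_by=NULL -> NULL
  - ticket 5 (Wrong total): blocked_by=1 -> Login fails

SQL:
SELECT a.title, b.name AS agent, c.title AS blocked_by
FROM tickets a
LEFT JOIN agents b ON a.agent_id = b.id
LEFT JOIN tickets c ON a.blocked_by = c.id

Result:
title        | agent | blocked_by 
-------------+-------+------------
Login fails  | Nate  | NULL       
Broken link  | Eli   | Login fails
Memory leak  | Jack  | Login fails
Bad redirect | NULL  | NULL       
Wrong total  | NULL  | Login fails


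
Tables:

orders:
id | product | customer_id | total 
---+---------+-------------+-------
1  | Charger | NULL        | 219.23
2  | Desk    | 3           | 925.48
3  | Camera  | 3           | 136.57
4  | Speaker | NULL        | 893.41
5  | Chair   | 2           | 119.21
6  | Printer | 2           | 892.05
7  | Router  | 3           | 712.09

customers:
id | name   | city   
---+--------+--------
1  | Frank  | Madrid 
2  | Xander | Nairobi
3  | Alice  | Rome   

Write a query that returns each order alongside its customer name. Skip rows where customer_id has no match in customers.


INNER JOIN keeps only orders rows whose customer_id matches an id in customers. Walk through each order:
  - order 1 (Charger): customer_id=NULL, no match -> dropped
  - order 2 (Desk): customer_id=3 -> matches Alice
  - order 3 (Camera): customer_id=3 -> matches Alice
  - order 4 (Speaker): customer_id=NULL, no match -> dropped
  - order 5 (Chair): customer_id=2 -> matches Xander
  - order 6 (Printer): customer_id=2 -> matches Xander
  - order 7 (Router): customer_id=3 -> matches Alice
So 2 of 7 rows are dropped.

SQL:
SELECT a.product, b.name AS customer
FROM orders a
INNER JOIN customers b ON a.customer_id = b.id

Result:
product | customer
--------+---------
Desk    | Alice   
Camera  | Alice   
Chair   | Xander  
Printer | Xander  
Router  | Alice   


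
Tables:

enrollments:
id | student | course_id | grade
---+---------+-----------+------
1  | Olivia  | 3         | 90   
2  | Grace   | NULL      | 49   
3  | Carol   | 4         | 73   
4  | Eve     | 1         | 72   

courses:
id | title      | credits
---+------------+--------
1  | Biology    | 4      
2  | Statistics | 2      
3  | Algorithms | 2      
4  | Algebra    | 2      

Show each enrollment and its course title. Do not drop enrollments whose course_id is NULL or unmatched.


LEFT JOIN keeps every row from enrollments (the left table); where course_id has no match in courses, the course columns become NULL. Walk through each enrollment:
  - enrollment 1 (Olivia): course_id=3 -> matches Algorithms
  - enrollment 2 (Grace): course_id=NULL, no match -> kept with NULL
  - enrollment 3 (Carol): course_id=4 -> matches Algebra
  - enrollment 4 (Eve): course_id=1 -> matches Biology
All 4 rows appear; 1 has NULL course.

SQL:
SELECT a.student, b.title AS course
FROM enrollments a
LEFT JOIN courses b ON a.course_id = b.id

Result:
student | course    
--------+-----------
Olivia  | Algorithms
Grace   | NULL      
Carol   | Algebra   
Eve     | Biology   


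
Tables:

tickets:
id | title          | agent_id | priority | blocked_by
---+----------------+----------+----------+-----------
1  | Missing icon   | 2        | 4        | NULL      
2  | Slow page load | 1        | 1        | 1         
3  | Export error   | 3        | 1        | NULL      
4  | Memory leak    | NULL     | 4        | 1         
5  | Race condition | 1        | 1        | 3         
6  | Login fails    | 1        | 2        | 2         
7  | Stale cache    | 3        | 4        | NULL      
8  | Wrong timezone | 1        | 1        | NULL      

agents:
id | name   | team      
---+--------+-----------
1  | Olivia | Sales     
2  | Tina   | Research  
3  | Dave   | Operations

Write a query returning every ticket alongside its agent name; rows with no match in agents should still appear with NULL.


LEFT JOIN keeps every row from tickets (the left table); where agent_id has no match in agents, the agent columns become NULL. Walk through each ticket:
  - ticket 1 (Missing icon): agent_id=2 -> matches Tina
  - ticket 2 (Slow page load): agent_id=1 -> matches Olivia
  - ticket 3 (Export error): agent_id=3 -> matches Dave
  - ticket 4 (Memory leak): agent_id=NULL, no match -> kept with NULL
  - ticket 5 (Race condition): agent_id=1 -> matches Olivia
  - ticket 6 (Login fails): agent_id=1 -> matches Olivia
  - ticket 7 (Stale cache): agent_id=3 -> matches Dave
  - ticket 8 (Wrong timezone): agent_id=1 -> matches Olivia
All 8 rows appear; 1 has NULL agent.

SQL:
SELECT a.title, b.name AS agent
FROM tickets a
LEFT JOIN agents b ON a.agent_id = b.id

Result:
title          | agent 
---------------+-------
Missing icon   | Tina  
Slow page load | Olivia
Export error   | Dave  
Memory leak    | NULL  
Race condition | Olivia
Login fails    | Olivia
Stale cache    | Dave  
Wrong timezone | Olivia


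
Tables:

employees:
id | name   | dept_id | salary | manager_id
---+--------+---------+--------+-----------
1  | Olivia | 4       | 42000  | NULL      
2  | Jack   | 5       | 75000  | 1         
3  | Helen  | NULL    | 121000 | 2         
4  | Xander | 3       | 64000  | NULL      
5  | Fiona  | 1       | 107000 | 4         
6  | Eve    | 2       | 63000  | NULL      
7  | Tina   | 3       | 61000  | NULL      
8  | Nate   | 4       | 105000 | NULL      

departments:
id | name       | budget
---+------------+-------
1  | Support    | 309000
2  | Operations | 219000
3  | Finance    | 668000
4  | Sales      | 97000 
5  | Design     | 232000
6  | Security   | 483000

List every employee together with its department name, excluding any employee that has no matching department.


INNER JOIN keeps only employees rows whose dept_id matches an id in departments. Walk through each employee:
  - employee 1 (Olivia): dept_id=4 -> matches Sales
  - employee 2 (Jack): dept_id=5 -> matches Design
  - employee 3 (Helen): dept_id=NULL, no match -> dropped
  - employee 4 (Xander): dept_id=3 -> matches Finance
  - employee 5 (Fiona): dept_id=1 -> matches Support
  - employee 6 (Eve): dept_id=2 -> matches Operations
  - employee 7 (Tina): dept_id=3 -> matches Finance
  - employee 8 (Nate): dept_id=4 -> matches Sales
So 1 of 8 rows is dropped.

SQL:
SELECT a.name, b.name AS department
FROM employees a
INNER JOIN departments b ON a.dept_id = b.id

Result:
name   | department
-------+-----------
Olivia | Sales     
Jack   | Design    
Xander | Finance   
Fiona  | Support   
Eve    | Operations
Tina   | Finance   
Nate   | Sales     


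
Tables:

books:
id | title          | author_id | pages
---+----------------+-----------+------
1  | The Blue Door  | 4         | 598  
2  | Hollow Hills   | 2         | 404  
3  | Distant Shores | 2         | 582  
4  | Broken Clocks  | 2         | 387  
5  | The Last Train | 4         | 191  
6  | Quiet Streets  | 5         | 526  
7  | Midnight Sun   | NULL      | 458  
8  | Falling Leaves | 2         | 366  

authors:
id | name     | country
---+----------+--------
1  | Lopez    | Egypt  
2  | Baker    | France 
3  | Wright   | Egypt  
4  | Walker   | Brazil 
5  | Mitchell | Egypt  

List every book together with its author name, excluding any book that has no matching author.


INNER JOIN keeps only books rows whose author_id matches an id in authors. Walk through each book:
  - book 1 (The Blue Door): author_id=4 -> matches Walker
  - book 2 (Hollow Hills): author_id=2 -> matches Baker
  - book 3 (Distant Shores): author_id=2 -> matches Baker
  - book 4 (Broken Clocks): author_id=2 -> matches Baker
  - book 5 (The Last Train): author_id=4 -> matches Walker
  - book 6 (Quiet Streets): author_id=5 -> matches Mitchell
  - book 7 (Midnight Sun): author_id=NULL, no match -> dropped
  - book 8 (Falling Leaves): author_id=2 -> matches Baker
So 1 of 8 rows is dropped.

SQL:
SELECT a.title, b.name AS author
FROM books a
INNER JOIN authors b ON a.author_id = b.id

Result:
title          | author  
---------------+---------
The Blue Door  | Walker  
Hollow Hills   | Baker   
Distant Shores | Baker   
Broken Clocks  | Baker   
The Last Train | Walker  
Quiet Streets  | Mitchell
Falling Leaves | Baker   


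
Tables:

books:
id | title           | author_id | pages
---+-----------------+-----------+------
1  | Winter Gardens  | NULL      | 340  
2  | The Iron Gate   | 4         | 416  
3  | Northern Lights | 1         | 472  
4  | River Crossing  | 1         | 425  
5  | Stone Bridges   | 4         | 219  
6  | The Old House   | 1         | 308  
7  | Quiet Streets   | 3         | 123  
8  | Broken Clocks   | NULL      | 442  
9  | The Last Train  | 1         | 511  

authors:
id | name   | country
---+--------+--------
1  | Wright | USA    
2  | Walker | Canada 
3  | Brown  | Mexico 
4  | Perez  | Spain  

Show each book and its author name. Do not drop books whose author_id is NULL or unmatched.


LEFT JOIN keeps every row from books (the left table); where author_id has no match in authors, the author columns become NULL. Walk through each book:
  - book 1 (Winter Gardens): author_id=NULL, no match -> kept with NULL
  - book 2 (The Iron Gate): author_id=4 -> matches Perez
  - book 3 (Northern Lights): author_id=1 -> matches Wright
  - book 4 (River Crossing): author_id=1 -> matches Wright
  - book 5 (Stone Bridges): author_id=4 -> matches Perez
  - book 6 (The Old House): author_id=1 -> matches Wright
  - book 7 (Quiet Streets): author_id=3 -> matches Brown
  - book 8 (Broken Clocks): author_id=NULL, no match -> kept with NULL
  - book 9 (The Last Train): author_id=1 -> matches Wright
All 9 rows appear; 2 have NULL author.

SQL:
SELECT a.title, b.name AS author
FROM books a
LEFT JOIN authors b ON a.author_id = b.id

Result:
title           | author
----------------+-------
Winter Gardens  | NULL  
The Iron Gate   | Perez 
Northern Lights | Wright
River Crossing  | Wright
Stone Bridges   | Perez 
The Old House   | Wright
Quiet Streets   | Brown 
Broken Clocks   | NULL  
The Last Train  | Wright


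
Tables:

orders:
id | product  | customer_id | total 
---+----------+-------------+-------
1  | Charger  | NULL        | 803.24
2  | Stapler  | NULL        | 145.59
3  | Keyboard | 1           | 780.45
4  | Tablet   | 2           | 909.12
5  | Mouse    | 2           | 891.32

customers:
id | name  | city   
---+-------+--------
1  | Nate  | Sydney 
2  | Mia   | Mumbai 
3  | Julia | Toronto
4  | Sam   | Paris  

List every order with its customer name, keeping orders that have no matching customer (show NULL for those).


LEFT JOIN keeps every row from orders (the left table); where customer_id has no match in customers, the customer columns become NULL. Walk through each order:
  - order 1 (Charger): customer_id=NULL, no match -> kept with NULL
  - order 2 (Stapler): customer_id=NULL, no match -> kept with NULL
  - order 3 (Keyboard): customer_id=1 -> matches Nate
  - order 4 (Tablet): customer_id=2 -> matches Mia
  - order 5 (Mouse): customer_id=2 -> matches Mia
All 5 rows appear; 2 have NULL customer.

SQL:
SELECT a.product, b.name AS customer
FROM orders a
LEFT JOIN customers b ON a.customer_id = b.id

Result:
product  | customer
---------+---------
Charger  | NULL    
Stapler  | NULL    
Keyboard | Nate    
Tablet   | Mia     
Mouse    | Mia     


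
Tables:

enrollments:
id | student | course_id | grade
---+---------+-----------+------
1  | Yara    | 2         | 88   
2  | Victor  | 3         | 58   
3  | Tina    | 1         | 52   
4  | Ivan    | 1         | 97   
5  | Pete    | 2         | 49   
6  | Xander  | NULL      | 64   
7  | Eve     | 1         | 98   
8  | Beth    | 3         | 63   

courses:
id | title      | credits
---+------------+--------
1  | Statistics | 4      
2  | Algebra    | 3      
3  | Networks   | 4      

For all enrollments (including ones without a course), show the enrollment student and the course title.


LEFT JOIN keeps every row from enrollments (the left table); where course_id has no match in courses, the course columns become NULL. Walk through each enrollment:
  - enrollment 1 (Yara): course_id=2 -> matches Algebra
  - enrollment 2 (Victor): course_id=3 -> matches Networks
  - enrollment 3 (Tina): course_id=1 -> matches Statistics
  - enrollment 4 (Ivan): course_id=1 -> matches Statistics
  - enrollment 5 (Pete): course_id=2 -> matches Algebra
  - enrollment 6 (Xander): course_id=NULL, no match -> kept with NULL
  - enrollment 7 (Eve): course_id=1 -> matches Statistics
  - enrollment 8 (Beth): course_id=3 -> matches Networks
All 8 rows appear; 1 has NULL course.

SQL:
SELECT a.student, b.title AS course
FROM enrollments a
LEFT JOIN courses b ON a.course_id = b.id

Result:
student | course    
--------+-----------
Yara    | Algebra   
Victor  | Networks  
Tina    | Statistics
Ivan    | Statistics
Pete    | Algebra   
Xander  | NULL      
Eve     | Statistics
Beth    | Networks  


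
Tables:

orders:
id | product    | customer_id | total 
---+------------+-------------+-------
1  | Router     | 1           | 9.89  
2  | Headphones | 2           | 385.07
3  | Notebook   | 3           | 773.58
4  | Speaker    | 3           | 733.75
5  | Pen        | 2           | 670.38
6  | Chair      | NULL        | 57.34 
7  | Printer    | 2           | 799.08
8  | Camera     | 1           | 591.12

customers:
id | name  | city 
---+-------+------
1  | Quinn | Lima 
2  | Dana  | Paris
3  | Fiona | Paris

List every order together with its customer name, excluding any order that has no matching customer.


INNER JOIN keeps only orders rows whose customer_id matches an id in customers. Walk through each order:
  - order 1 (Router): customer_id=1 -> matches Quinn
  - order 2 (Headphones): customer_id=2 -> matches Dana
  - order 3 (Notebook): customer_id=3 -> matches Fiona
  - order 4 (Speaker): customer_id=3 -> matches Fiona
  - order 5 (Pen): customer_id=2 -> matches Dana
  - order 6 (Chair): customer_id=NULL, no match -> dropped
  - order 7 (Printer): customer_id=2 -> matches Dana
  - order 8 (Camera): customer_id=1 -> matches Quinn
So 1 of 8 rows is dropped.

SQL:
SELECT a.product, b.name AS customer
FROM orders a
INNER JOIN customers b ON a.customer_id = b.id

Result:
product    | customer
-----------+---------
Router     | Quinn   
Headphones | Dana    
Notebook   | Fiona   
Speaker    | Fiona   
Pen        | Dana    
Printer    | Dana    
Camera     | Quinn   


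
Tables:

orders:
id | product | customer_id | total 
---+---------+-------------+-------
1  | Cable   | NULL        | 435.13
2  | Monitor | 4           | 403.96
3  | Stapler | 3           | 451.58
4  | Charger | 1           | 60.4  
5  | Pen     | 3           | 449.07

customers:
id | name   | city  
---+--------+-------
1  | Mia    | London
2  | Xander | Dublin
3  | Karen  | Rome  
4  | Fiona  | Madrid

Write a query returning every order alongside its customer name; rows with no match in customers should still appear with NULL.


LEFT JOIN keeps every row from orders (the left table); where customer_id has no match in customers, the customer columns become NULL. Walk through each order:
  - order 1 (Cable): customer_id=NULL, no match -> kept with NULL
  - order 2 (Monitor): customer_id=4 -> matches Fiona
  - order 3 (Stapler): customer_id=3 -> matches Karen
  - order 4 (Charger): customer_id=1 -> matches Mia
  - order 5 (Pen): customer_id=3 -> matches Karen
All 5 rows appear; 1 has NULL customer.

SQL:
SELECT a.product, b.name AS customer
FROM orders a
LEFT JOIN customers b ON a.customer_id = b.id

Result:
product | customer
--------+---------
Cable   | NULL    
Monitor | Fiona   
Stapler | Karen   
Charger | Mia     
Pen     | Karen   


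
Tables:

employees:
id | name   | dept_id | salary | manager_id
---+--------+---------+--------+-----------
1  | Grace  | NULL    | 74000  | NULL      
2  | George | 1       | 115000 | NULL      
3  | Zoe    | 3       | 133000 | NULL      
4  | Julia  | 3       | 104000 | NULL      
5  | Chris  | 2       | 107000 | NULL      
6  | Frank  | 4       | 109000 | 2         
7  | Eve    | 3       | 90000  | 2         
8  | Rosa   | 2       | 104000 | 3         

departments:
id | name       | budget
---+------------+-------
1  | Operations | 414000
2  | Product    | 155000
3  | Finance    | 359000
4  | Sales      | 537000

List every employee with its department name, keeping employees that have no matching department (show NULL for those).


LEFT JOIN keeps every row from employees (the left table); where dept_id has no match in departments, the department columns become NULL. Walk through each employee:
  - employee 1 (Grace): dept_id=NULL, no match -> kept with NULL
  - employee 2 (George): dept_id=1 -> matches Operations
  - employee 3 (Zoe): dept_id=3 -> matches Finance
  - employee 4 (Julia): dept_id=3 -> matches Finance
  - employee 5 (Chris): dept_id=2 -> matches Product
  - employee 6 (Frank): dept_id=4 -> matches Sales
  - employee 7 (Eve): dept_id=3 -> matches Finance
  - employee 8 (Rosa): dept_id=2 -> matches Product
All 8 rows appear; 1 has NULL department.

SQL:
SELECT a.name, b.name AS department
FROM employees a
LEFT JOIN departments b ON a.dept_id = b.id

Result:
name   | department
-------+-----------
Grace  | NULL      
George | Operations
Zoe    | Finance   
Julia  | Finance   
Chris  | Product   
Frank  | Sales     
Eve    | Finance   
Rosa   | Product   
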